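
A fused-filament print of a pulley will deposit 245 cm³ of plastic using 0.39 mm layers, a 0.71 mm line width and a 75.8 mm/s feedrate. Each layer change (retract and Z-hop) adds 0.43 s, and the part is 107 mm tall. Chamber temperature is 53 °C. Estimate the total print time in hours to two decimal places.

Bead cross-section = 0.39 × 0.71 = 0.2769 mm².
Toolpath length = 245 cm³ / 0.2769 mm² = 245000 / 0.2769 = 884796 mm.
Extrusion time: 884796 / 75.8 → 11672.8 s.
Layers = ⌈107/0.39⌉ = 275.
Layer-change overhead = 275 × 0.43, so 118.25 s.
Total = 11672.8 + 118.25 = 11791.05 s = 3.28 hours.

3.28 hours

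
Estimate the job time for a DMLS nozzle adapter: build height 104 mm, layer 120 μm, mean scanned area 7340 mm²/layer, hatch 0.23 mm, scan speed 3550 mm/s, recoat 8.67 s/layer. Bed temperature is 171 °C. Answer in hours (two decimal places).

Layers = ⌈104/0.12⌉ = 867.
Per-layer scan distance = 7340 / 0.23, so 31913 mm.
Scan time per layer = 31913 / 3550 = 8.9896 s.
Time per layer: 8.9896 + 8.67 → 17.6596 s.
867 layers × 17.6596 s/layer = 15310.8732 s, i.e. 4.25 hours.

4.25 hours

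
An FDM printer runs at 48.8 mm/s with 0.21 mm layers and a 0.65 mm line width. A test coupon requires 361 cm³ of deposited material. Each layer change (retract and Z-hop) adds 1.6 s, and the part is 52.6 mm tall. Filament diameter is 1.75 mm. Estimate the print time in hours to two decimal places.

Extrusion cross-section = 0.21 × 0.65 = 0.1365 mm².
Toolpath length = 361 cm³ / 0.1365 mm² = 361000 / 0.1365 = 2644688.6 mm.
Time extruding: 2644688.6 / 48.8 → 54194.4 s.
Layers = ⌈52.6/0.21⌉ = 251.
Z-hop total = 251 × 1.6 = 401.6 s.
Altogether 54194.4 + 401.6 = 54596 s, i.e. 15.17 hours.

15.17 hours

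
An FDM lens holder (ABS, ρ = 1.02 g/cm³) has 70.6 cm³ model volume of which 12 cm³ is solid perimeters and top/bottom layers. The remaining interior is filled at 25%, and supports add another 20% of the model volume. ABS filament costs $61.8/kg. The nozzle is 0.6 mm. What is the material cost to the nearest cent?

$2.57

Interior volume = 70.6 − 12, so 58.6 cm³.
Deposited infill: 0.25 × 58.6 → 14.65 cm³.
Support = 0.20 × 70.6, so 14.12 cm³.
Total extruded = 12 + 14.65 + 14.12, so 40.77 cm³.
Mass: 40.77 × 1.02 → 41.5854 g.
Cost = 41.5854 g / 1000 × $61.8/kg = $2.57.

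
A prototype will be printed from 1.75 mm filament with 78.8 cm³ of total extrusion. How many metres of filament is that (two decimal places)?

32.76 m

Cross-section of 1.75 mm filament: π·(1.75/2)² = 2.4053 mm².
L = 78800 mm³ / 2.4053 mm² = 32760.99 mm, i.e. 32.76 m.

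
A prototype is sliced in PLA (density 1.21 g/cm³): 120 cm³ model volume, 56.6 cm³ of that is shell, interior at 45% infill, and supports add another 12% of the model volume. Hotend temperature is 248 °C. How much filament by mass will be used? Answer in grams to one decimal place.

Volume inside the shell = 120 − 56.6, so 63.4 cm³.
Deposited infill: 0.45 × 63.4 → 28.53 cm³.
Support = 0.12 × 120 = 14.4 cm³.
Deposited volume = 56.6 + 28.53 + 14.4 = 99.53 cm³.
Mass: 99.53 × 1.21 → 120.4313 g.

120.4 g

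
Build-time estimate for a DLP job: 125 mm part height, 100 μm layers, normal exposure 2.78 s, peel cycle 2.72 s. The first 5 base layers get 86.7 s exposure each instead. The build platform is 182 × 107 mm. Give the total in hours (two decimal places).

2.03 hours

Layer count = ceil(125 / 0.1) = 1250.
Burn-in layers = 5 × (86.7 + 2.72), so 447.1 s.
Remaining layers: 1245 × (2.78 + 2.72) → 6847.5 s.
Sum: 447.1 + 6847.5 = 7294.6 s → 2.03 hours.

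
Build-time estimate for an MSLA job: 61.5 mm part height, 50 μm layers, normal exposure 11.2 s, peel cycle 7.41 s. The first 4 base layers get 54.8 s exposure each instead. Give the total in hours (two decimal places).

6.41 hours

Number of layers: 61.5 / 0.05 → 1230 (rounded up).
Burn-in layers = 4 × (54.8 + 7.41), so 248.84 s.
Remaining layers: 1226 × (11.2 + 7.41) → 22815.86 s.
Total = 248.84 + 22815.86 = 23064.7 s = 6.41 hours.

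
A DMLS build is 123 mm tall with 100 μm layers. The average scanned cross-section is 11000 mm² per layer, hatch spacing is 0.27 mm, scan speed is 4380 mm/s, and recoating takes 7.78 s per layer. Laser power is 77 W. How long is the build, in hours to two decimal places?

5.84 hours

Layer count = ceil(123 / 0.1) = 1230.
Per-layer scan distance = 11000 / 0.27, so 40740.7 mm.
Laser time per layer: 40740.7 / 4380 → 9.3015 s.
Per-layer time = 9.3015 + 7.78 = 17.0815 s.
Build time = 1230 × 17.0815 = 21010.245 s = 5.84 hours.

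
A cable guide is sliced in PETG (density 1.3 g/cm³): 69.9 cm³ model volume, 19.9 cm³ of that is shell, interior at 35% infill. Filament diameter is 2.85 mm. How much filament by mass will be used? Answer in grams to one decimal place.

48.6 g

Interior volume: 69.9 − 19.9 → 50 cm³.
Deposited infill: 0.35 × 50 → 17.5 cm³.
Total extruded = 19.9 + 17.5, so 37.4 cm³.
Mass: 37.4 × 1.3 → 48.62 g.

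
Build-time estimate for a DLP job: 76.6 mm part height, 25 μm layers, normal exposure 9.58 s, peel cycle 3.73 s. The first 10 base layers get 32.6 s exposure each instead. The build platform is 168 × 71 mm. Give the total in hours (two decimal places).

11.39 hours

Layers = ⌈76.6/0.025⌉ = 3064.
Burn-in layers = 10 × (32.6 + 3.73) = 363.3 s.
Regular layers = 3054 × (9.58 + 3.73) = 40648.74 s.
Sum: 363.3 + 40648.74 = 41012.04 s → 11.39 hours.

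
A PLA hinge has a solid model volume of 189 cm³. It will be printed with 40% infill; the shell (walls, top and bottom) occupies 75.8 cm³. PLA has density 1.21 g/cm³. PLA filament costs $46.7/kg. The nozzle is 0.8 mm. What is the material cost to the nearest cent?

$6.84

Infill region = 189 − 75.8, so 113.2 cm³.
Infill volume: 0.40 × 113.2 → 45.28 cm³.
Deposited volume: 75.8 + 45.28 → 121.08 cm³.
Mass = 121.08 × 1.21, so 146.5068 g.
At $46.7/kg: 146.5068/1000 × 46.7 = $6.84.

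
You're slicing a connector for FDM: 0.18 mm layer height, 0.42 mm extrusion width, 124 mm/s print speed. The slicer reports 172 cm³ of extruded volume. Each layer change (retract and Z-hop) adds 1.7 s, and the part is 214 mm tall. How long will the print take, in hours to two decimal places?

5.66 hours

Line area: 0.18 × 0.42 → 0.0756 mm².
Path length: 172000 mm³ / 0.0756 mm² → 2275132.3 mm.
Time extruding = 2275132.3 / 124, so 18347.8 s.
Number of layers: 214 / 0.18 → 1189 (rounded up).
Non-print overhead: 1189 × 1.7 → 2021.3 s.
Total = 18347.8 + 2021.3 = 20369.1 s = 5.66 hours.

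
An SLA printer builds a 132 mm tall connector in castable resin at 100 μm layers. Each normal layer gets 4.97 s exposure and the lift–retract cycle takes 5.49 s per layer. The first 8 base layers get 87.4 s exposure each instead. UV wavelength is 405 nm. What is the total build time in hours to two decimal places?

4.02 hours

Number of layers: 132 / 0.1 → 1320 (rounded up).
Bottom layers = 8 × (87.4 + 5.49), so 743.12 s.
Normal layers = 1312 × (4.97 + 5.49), so 13723.52 s.
Sum: 743.12 + 13723.52 = 14466.64 s → 4.02 hours.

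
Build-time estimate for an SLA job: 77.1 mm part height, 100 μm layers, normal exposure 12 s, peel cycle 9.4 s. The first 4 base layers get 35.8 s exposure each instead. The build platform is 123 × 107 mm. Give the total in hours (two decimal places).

Layer count = ceil(77.1 / 0.1) = 771.
Burn-in layers = 4 × (35.8 + 9.4), so 180.8 s.
Remaining layers = 767 × (12 + 9.4), so 16413.8 s.
Total = 180.8 + 16413.8 = 16594.6 s = 4.61 hours.

4.61 hours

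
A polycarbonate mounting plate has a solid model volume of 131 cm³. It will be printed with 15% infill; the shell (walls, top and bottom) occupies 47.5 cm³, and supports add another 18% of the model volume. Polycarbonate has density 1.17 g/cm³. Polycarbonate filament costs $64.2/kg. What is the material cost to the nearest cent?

Volume inside the shell = 131 − 47.5 = 83.5 cm³.
Infill volume = 0.15 × 83.5 = 12.525 cm³.
Support = 0.18 × 131, so 23.58 cm³.
Total extruded = 47.5 + 12.525 + 23.58 = 83.605 cm³.
Mass = 83.605 × 1.17, so 97.81785 g.
Cost = 97.81785 g / 1000 × $64.2/kg = $6.28.

$6.28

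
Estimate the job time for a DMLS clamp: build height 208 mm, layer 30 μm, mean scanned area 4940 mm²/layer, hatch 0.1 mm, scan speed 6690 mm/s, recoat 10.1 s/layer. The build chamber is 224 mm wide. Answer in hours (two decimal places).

Layer count = ceil(208 / 0.03) = 6934.
Scan path per layer: 4940 / 0.1 → 49400 mm.
Per-layer scan time = 49400 / 6690, so 7.3842 s.
Time per layer = 7.3842 + 10.1 = 17.4842 s.
6934 layers × 17.4842 s/layer = 121235.4428 s, i.e. 33.68 hours.

33.68 hours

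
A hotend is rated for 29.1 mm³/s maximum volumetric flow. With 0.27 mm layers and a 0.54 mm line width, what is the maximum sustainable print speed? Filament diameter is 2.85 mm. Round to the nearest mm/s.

200 mm/s

A = 0.27 × 0.54, so 0.1458 mm².
v_max = Q/A = 29.1/0.1458 = 199.59 mm/s → 200 mm/s.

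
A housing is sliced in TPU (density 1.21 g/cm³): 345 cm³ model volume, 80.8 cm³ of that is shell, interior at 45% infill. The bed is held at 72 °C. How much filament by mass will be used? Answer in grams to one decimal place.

241.6 g

Interior volume: 345 − 80.8 → 264.2 cm³.
Infill volume = 0.45 × 264.2, so 118.89 cm³.
Total extruded = 80.8 + 118.89 = 199.69 cm³.
Mass = 199.69 × 1.21 = 241.6249 g.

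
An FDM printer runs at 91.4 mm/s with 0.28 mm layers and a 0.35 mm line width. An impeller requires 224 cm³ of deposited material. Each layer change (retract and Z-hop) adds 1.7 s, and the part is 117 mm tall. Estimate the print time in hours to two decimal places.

Line area = 0.28 × 0.35 = 0.098 mm².
Path length: 224000 mm³ / 0.098 mm² → 2285714.3 mm.
Print-move time = 2285714.3 / 91.4, so 25007.8 s.
Layers = ⌈117/0.28⌉ = 418.
Layer-change overhead = 418 × 1.7, so 710.6 s.
Total = 25007.8 + 710.6 = 25718.4 s = 7.14 hours.

7.14 hours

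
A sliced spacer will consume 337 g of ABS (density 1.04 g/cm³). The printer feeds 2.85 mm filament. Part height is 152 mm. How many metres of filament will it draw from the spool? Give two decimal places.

Volume = 337 g / 1.04 g·cm⁻³ = 324.0385 cm³ = 324038.5 mm³.
A = π r² = π × 1.425² = 6.3794 mm².
L = V/A = 324038.5/6.3794 = 50794.51 mm → 50.79 m.

50.79 m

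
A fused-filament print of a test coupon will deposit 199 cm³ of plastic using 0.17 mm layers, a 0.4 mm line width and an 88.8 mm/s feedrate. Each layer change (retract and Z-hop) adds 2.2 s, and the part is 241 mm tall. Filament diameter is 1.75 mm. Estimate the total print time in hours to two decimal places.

Extrusion cross-section = 0.17 × 0.4, so 0.068 mm².
Total extruded path = 199000/0.068 = 2926470.6 mm.
Extrusion time = 2926470.6 / 88.8, so 32955.8 s.
Layers = ⌈241/0.17⌉ = 1418.
Non-print overhead: 1418 × 2.2 → 3119.6 s.
Altogether 32955.8 + 3119.6 = 36075.4 s, i.e. 10.02 hours.

10.02 hours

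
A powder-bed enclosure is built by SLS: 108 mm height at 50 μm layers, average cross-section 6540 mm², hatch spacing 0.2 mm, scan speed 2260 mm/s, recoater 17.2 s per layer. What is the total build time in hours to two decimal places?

19.00 hours

Layer count = ceil(108 / 0.05) = 2160.
Hatch length per layer: 6540 / 0.2 → 32700 mm.
Per-layer scan time = 32700 / 2260, so 14.469 s.
Time per layer = 14.469 + 17.2, so 31.669 s.
Build time = 2160 × 31.669 = 68405.04 s = 19.00 hours.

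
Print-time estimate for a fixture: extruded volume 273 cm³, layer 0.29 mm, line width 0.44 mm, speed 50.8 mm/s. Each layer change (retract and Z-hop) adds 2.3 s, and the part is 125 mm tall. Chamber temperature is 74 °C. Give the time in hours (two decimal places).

Line area: 0.29 × 0.44 → 0.1276 mm².
Total extruded path = 273000/0.1276 = 2139498.4 mm.
Print-move time = 2139498.4 / 50.8 = 42116.1 s.
Layers = ⌈125/0.29⌉ = 432.
Layer-change overhead: 432 × 2.3 → 993.6 s.
Total = 42116.1 + 993.6 = 43109.7 s = 11.97 hours.

11.97 hours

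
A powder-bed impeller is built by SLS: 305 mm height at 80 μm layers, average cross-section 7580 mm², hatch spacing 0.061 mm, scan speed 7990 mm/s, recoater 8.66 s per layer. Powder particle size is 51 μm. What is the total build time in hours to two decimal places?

Number of layers: 305 / 0.08 → 3813 (rounded up).
Scan path per layer = 7580 / 0.061 = 124262.3 mm.
Per-layer scan time = 124262.3 / 7990 = 15.5522 s.
Time per layer: 15.5522 + 8.66 → 24.2122 s.
Build time = 3813 × 24.2122 = 92321.1186 s = 25.64 hours.

25.64 hours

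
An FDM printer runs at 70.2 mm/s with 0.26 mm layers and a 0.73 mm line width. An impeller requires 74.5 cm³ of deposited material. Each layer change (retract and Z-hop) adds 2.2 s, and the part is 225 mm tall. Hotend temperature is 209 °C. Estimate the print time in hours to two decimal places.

Bead cross-section: 0.26 × 0.73 → 0.1898 mm².
Path length: 74500 mm³ / 0.1898 mm² → 392518.4 mm.
Print-move time = 392518.4 / 70.2, so 5591.4 s.
Layers = ⌈225/0.26⌉ = 866.
Z-hop total = 866 × 2.2, so 1905.2 s.
Total = 5591.4 + 1905.2 = 7496.6 s = 2.08 hours.

2.08 hours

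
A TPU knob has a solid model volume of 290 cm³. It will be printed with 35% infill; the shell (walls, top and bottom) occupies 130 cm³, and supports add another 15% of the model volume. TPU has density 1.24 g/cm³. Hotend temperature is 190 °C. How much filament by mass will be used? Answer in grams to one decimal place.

284.6 g

Volume inside the shell = 290 − 130, so 160 cm³.
Infill volume = 0.35 × 160 = 56 cm³.
Support: 0.15 × 290 → 43.5 cm³.
Total extruded: 130 + 56 + 43.5 → 229.5 cm³.
Mass: 229.5 × 1.24 → 284.58 g.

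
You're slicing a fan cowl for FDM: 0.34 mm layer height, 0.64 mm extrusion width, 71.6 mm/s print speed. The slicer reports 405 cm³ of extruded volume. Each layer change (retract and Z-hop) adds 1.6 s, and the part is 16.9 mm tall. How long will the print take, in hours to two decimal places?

Extrusion cross-section = 0.34 × 0.64 = 0.2176 mm².
Path length: 405000 mm³ / 0.2176 mm² → 1861213.2 mm.
Print-move time = 1861213.2 / 71.6, so 25994.6 s.
Layer count = ceil(16.9 / 0.34) = 50.
Non-print overhead = 50 × 1.6, so 80 s.
Altogether 25994.6 + 80 = 26074.6 s, i.e. 7.24 hours.

7.24 hours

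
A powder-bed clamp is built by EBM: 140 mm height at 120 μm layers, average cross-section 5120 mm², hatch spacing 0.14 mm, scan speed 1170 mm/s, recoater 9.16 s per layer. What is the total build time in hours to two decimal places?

13.10 hours

Layer count = ceil(140 / 0.12) = 1167.
Hatch length per layer = 5120 / 0.14 = 36571.4 mm.
Scan time per layer = 36571.4 / 1170, so 31.2576 s.
Per-layer time: 31.2576 + 9.16 → 40.4176 s.
1167 layers × 40.4176 s/layer = 47167.3392 s, i.e. 13.10 hours.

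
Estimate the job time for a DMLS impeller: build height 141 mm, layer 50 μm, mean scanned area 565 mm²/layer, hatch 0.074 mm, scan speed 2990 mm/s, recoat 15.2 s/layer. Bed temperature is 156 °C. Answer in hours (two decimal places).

Layer count = ceil(141 / 0.05) = 2820.
Scan path per layer = 565 / 0.074, so 7635.1 mm.
Scan time per layer = 7635.1 / 2990, so 2.5535 s.
Time per layer = 2.5535 + 15.2, so 17.7535 s.
Build time = 2820 × 17.7535 = 50064.87 s = 13.91 hours.

13.91 hours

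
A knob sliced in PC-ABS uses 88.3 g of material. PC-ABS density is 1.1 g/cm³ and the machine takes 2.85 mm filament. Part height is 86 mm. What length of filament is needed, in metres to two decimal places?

Extruded volume: 88.3/1.1 = 80.2727 cm³ (80272.7 mm³).
Filament cross-section = π × (2.85/2)² = 6.3794 mm².
L = V/A = 80272.7/6.3794 = 12583.11 mm → 12.58 m.

12.58 m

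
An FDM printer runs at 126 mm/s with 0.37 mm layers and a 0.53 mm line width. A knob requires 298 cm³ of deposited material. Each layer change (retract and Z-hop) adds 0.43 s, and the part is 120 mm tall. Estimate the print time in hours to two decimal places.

Bead cross-section = 0.37 × 0.53 = 0.1961 mm².
Total extruded path = 298000/0.1961 = 1519632.8 mm.
Print-move time = 1519632.8 / 126, so 12060.6 s.
Layers = ⌈120/0.37⌉ = 325.
Layer-change overhead = 325 × 0.43 = 139.75 s.
Total = 12060.6 + 139.75 = 12200.35 s = 3.39 hours.

3.39 hours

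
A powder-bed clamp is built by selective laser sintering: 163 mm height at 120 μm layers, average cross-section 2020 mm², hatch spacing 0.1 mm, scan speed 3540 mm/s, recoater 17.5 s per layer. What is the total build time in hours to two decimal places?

8.76 hours

Layers = ⌈163/0.12⌉ = 1359.
Scan path per layer = 2020 / 0.1 = 20200 mm.
Laser time per layer = 20200 / 3540 = 5.7062 s.
Time per layer = 5.7062 + 17.5 = 23.2062 s.
Total: 1359 × 23.2062 s = 31537.2258 s → 8.76 hours.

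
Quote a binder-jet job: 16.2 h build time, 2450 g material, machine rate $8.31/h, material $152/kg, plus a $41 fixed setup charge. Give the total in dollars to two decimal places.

$548.02

Machine-time cost: 8.31 × 16.2 → $134.622.
Material charge = 152 × 2450/1000, so $372.40.
Total = 134.622 + 372.40 + 41 = 548.022 ≈ $548.02.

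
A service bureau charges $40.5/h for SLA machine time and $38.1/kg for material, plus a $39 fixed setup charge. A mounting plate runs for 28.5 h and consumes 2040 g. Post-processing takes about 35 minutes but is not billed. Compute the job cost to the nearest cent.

Machine-time cost: 40.5 × 28.5 → $1154.25.
Feedstock cost = 38.1 × 2040/1000 = $77.724.
Adding setup: 1154.25 + 77.724 + 39 → 1270.974 ≈ $1270.97.

$1270.97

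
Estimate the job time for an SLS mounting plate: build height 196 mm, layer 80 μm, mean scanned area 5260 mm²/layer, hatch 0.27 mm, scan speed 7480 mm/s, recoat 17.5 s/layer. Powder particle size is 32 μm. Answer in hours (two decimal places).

Layer count = ceil(196 / 0.08) = 2450.
Scan path per layer: 5260 / 0.27 → 19481.5 mm.
Scan time per layer = 19481.5 / 7480 = 2.6045 s.
Time per layer: 2.6045 + 17.5 → 20.1045 s.
2450 layers × 20.1045 s/layer = 49256.025 s, i.e. 13.68 hours.

13.68 hours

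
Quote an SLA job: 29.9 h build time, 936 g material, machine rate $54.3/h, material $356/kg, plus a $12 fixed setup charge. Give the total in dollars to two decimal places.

Machine cost = 54.3 × 29.9, so $1623.57.
Feedstock cost = 356 × 936/1000, so $333.216.
Adding setup: 1623.57 + 333.216 + 12 → 1968.786 ≈ $1968.79.

$1968.79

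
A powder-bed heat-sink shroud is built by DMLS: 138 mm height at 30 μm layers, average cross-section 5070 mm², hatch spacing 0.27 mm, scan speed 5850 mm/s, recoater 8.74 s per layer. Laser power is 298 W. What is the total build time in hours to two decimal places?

Layers = ⌈138/0.03⌉ = 4600.
Hatch length per layer = 5070 / 0.27, so 18777.8 mm.
Laser time per layer: 18777.8 / 5850 → 3.2099 s.
Per-layer time = 3.2099 + 8.74, so 11.9499 s.
4600 layers × 11.9499 s/layer = 54969.54 s, i.e. 15.27 hours.

15.27 hours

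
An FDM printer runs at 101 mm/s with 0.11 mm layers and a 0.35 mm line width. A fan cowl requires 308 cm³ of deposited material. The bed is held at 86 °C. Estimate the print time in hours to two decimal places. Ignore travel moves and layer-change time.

22.00 hours

Extrusion cross-section = 0.11 × 0.35 = 0.0385 mm².
Toolpath length = 308 cm³ / 0.0385 mm² = 308000 / 0.0385 = 8000000 mm.
Print-move time: 8000000 / 101 → 79207.9 s.
Converting: 79207.9 s = 22.00 hours.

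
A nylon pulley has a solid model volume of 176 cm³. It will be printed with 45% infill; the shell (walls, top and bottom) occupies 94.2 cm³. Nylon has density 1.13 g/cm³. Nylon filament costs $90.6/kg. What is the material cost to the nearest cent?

$13.41

Volume inside the shell = 176 − 94.2 = 81.8 cm³.
Infill volume = 0.45 × 81.8, so 36.81 cm³.
Total extruded = 94.2 + 36.81, so 131.01 cm³.
Mass = 131.01 × 1.13, so 148.0413 g.
At $90.6/kg: 148.0413/1000 × 90.6 = $13.41.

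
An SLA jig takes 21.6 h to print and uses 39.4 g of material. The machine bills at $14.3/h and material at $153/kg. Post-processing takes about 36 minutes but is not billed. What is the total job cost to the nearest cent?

Time charge: 14.3 × 21.6 → $308.88.
Feedstock cost = 153 × 39.4/1000, so $6.0282.
Job cost: 308.88 + 6.0282 = 314.9082 ≈ $314.91.

$314.91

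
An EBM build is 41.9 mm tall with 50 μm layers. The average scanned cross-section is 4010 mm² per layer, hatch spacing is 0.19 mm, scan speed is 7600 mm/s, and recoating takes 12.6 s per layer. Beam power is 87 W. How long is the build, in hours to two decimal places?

3.58 hours

Layers = ⌈41.9/0.05⌉ = 838.
Scan path per layer = 4010 / 0.19, so 21105.3 mm.
Beam time per layer = 21105.3 / 7600, so 2.777 s.
Layer cycle: 2.777 + 12.6 → 15.377 s.
838 layers × 15.377 s/layer = 12885.926 s, i.e. 3.58 hours.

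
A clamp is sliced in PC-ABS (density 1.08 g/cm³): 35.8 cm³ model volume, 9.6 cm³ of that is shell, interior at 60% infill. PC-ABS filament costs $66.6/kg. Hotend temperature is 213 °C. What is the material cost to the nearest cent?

Interior volume = 35.8 − 9.6, so 26.2 cm³.
Infill deposited: 0.60 × 26.2 → 15.72 cm³.
Total printed volume = 9.6 + 15.72, so 25.32 cm³.
Mass = 25.32 × 1.08 = 27.3456 g.
At $66.6/kg: 27.3456/1000 × 66.6 = $1.82.

$1.82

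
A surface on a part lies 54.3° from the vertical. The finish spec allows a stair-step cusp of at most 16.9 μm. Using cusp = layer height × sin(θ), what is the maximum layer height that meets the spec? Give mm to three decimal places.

0.021 mm

sin(54.3°) = 0.8121; t_max = 0.0169/0.8121 = 0.021 mm.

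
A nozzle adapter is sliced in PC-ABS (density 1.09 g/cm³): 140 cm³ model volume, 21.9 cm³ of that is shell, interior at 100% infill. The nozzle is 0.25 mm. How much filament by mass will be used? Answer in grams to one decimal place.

Infill region = 140 − 21.9, so 118.1 cm³.
Infill volume = 1.00 × 118.1 = 118.1 cm³.
Total printed volume = 21.9 + 118.1 = 140 cm³.
Mass: 140 × 1.09 → 152.6 g.

152.6 g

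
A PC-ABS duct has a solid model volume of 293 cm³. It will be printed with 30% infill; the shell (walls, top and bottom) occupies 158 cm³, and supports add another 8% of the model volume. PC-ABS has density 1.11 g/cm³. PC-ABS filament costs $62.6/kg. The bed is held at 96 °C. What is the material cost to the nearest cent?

Interior volume = 293 − 158, so 135 cm³.
Deposited infill: 0.30 × 135 → 40.5 cm³.
Support: 0.08 × 293 → 23.44 cm³.
Total printed volume = 158 + 40.5 + 23.44, so 221.94 cm³.
Mass: 221.94 × 1.11 → 246.3534 g.
At $62.6/kg: 246.3534/1000 × 62.6 = $15.42.

$15.42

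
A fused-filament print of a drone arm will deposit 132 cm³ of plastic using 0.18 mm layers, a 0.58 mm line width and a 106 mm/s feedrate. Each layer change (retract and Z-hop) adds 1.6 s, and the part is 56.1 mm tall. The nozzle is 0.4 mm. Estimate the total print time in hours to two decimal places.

Line area = 0.18 × 0.58 = 0.1044 mm².
Total extruded path = 132000/0.1044 = 1264367.8 mm.
Time extruding = 1264367.8 / 106 = 11928 s.
Layers = ⌈56.1/0.18⌉ = 312.
Layer-change overhead: 312 × 1.6 → 499.2 s.
Total = 11928 + 499.2 = 12427.2 s = 3.45 hours.

3.45 hours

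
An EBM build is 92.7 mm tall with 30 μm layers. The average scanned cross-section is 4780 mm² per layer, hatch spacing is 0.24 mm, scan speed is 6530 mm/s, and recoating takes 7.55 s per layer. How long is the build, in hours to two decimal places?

9.10 hours

Layer count = ceil(92.7 / 0.03) = 3090.
Scan path per layer = 4780 / 0.24, so 19916.7 mm.
Beam time per layer = 19916.7 / 6530, so 3.05 s.
Per-layer time = 3.05 + 7.55, so 10.6 s.
3090 layers × 10.6 s/layer = 32754 s, i.e. 9.10 hours.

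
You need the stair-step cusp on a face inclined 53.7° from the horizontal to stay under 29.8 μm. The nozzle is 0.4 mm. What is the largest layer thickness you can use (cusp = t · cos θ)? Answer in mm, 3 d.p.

t = h_c / cos θ = 0.0298 / 0.5920 = 0.050 mm.

0.050 mm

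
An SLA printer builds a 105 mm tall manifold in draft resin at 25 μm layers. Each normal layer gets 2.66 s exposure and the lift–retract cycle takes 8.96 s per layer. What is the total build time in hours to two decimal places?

13.56 hours

Number of layers: 105 / 0.025 → 4200 (rounded up).
Per-layer time = 2.66 + 8.96, so 11.62 s.
Total = 4200 × 11.62 = 48804 s = 13.56 hours.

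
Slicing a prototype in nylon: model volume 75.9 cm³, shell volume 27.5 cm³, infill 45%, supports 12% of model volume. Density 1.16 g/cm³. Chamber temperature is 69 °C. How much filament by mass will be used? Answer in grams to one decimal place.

67.7 g

Interior volume = 75.9 − 27.5 = 48.4 cm³.
Deposited infill: 0.45 × 48.4 → 21.78 cm³.
Support = 0.12 × 75.9, so 9.108 cm³.
Deposited volume: 27.5 + 21.78 + 9.108 → 58.388 cm³.
Mass: 58.388 × 1.16 → 67.73008 g.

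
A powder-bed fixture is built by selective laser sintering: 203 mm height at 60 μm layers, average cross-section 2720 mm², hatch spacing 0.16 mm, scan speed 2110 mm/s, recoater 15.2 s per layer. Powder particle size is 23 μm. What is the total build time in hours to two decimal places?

Number of layers: 203 / 0.06 → 3384 (rounded up).
Scan path per layer: 2720 / 0.16 → 17000 mm.
Per-layer scan time = 17000 / 2110 = 8.0569 s.
Layer cycle = 8.0569 + 15.2 = 23.2569 s.
3384 layers × 23.2569 s/layer = 78701.3496 s, i.e. 21.86 hours.

21.86 hours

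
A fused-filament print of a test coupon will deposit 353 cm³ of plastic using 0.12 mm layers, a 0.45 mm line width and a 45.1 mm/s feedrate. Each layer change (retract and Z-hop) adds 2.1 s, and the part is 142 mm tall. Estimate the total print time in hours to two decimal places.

Extrusion cross-section = 0.12 × 0.45, so 0.054 mm².
Path length: 353000 mm³ / 0.054 mm² → 6537037 mm.
Extrusion time: 6537037 / 45.1 → 144945.4 s.
Number of layers: 142 / 0.12 → 1184 (rounded up).
Layer-change overhead = 1184 × 2.1, so 2486.4 s.
Total = 144945.4 + 2486.4 = 147431.8 s = 40.95 hours.

40.95 hours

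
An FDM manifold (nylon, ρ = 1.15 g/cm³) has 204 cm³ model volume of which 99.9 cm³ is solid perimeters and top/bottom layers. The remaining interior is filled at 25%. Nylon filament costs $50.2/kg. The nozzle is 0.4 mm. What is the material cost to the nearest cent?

Volume inside the shell = 204 − 99.9 = 104.1 cm³.
Infill deposited = 0.25 × 104.1 = 26.025 cm³.
Total extruded = 99.9 + 26.025 = 125.925 cm³.
Mass = 125.925 × 1.15, so 144.81375 g.
At $50.2/kg: 144.81375/1000 × 50.2 = $7.27.

$7.27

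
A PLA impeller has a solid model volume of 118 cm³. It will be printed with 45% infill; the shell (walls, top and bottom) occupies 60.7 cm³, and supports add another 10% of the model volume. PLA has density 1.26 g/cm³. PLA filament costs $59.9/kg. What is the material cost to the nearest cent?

$7.42

Volume inside the shell = 118 − 60.7, so 57.3 cm³.
Deposited infill = 0.45 × 57.3, so 25.785 cm³.
Support = 0.10 × 118, so 11.8 cm³.
Total extruded = 60.7 + 25.785 + 11.8, so 98.285 cm³.
Mass: 98.285 × 1.26 → 123.8391 g.
Cost = 123.8391 g / 1000 × $59.9/kg = $7.42.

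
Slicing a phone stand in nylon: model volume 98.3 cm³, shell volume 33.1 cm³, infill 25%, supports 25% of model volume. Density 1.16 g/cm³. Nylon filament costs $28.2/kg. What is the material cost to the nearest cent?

Infill region: 98.3 − 33.1 → 65.2 cm³.
Deposited infill = 0.25 × 65.2, so 16.3 cm³.
Support = 0.25 × 98.3, so 24.575 cm³.
Total extruded = 33.1 + 16.3 + 24.575, so 73.975 cm³.
Mass = 73.975 × 1.16 = 85.811 g.
Cost = 85.811 g / 1000 × $28.2/kg = $2.42.

$2.42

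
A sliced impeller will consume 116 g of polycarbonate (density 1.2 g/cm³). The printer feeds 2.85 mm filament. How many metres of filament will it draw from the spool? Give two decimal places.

15.15 m

Extruded volume: 116/1.2 = 96.6667 cm³ (96666.7 mm³).
Cross-section of 2.85 mm filament: π·(2.85/2)² = 6.3794 mm².
L = V/A = 96666.7/6.3794 = 15152.95 mm → 15.15 m.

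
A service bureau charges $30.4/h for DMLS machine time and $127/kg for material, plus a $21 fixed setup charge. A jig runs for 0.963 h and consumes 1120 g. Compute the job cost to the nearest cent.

$192.52

Machine-time cost = 30.4 × 0.963, so $29.2752.
Feedstock cost = 127 × 1120/1000, so $142.24.
Adding setup: 29.2752 + 142.24 + 21 → 192.5152 ≈ $192.52.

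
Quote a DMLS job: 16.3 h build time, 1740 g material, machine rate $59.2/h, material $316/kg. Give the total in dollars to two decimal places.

Time charge = 59.2 × 16.3 = $964.96.
Material cost = 316 × 1740/1000, so $549.84.
Job cost: 964.96 + 549.84 = $1514.80.

$1514.80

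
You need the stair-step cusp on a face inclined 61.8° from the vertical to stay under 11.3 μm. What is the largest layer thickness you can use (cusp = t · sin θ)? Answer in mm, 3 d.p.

0.013 mm

sin(61.8°) = 0.8813; t_max = 0.0113/0.8813 = 0.013 mm.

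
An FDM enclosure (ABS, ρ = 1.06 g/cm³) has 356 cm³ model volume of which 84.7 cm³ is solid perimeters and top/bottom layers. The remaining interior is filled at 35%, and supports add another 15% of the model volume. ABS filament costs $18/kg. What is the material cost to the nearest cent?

Interior volume = 356 − 84.7 = 271.3 cm³.
Deposited infill: 0.35 × 271.3 → 94.955 cm³.
Support: 0.15 × 356 → 53.4 cm³.
Deposited volume = 84.7 + 94.955 + 53.4 = 233.055 cm³.
Mass = 233.055 × 1.06 = 247.0383 g.
At $18/kg: 247.0383/1000 × 18 = $4.45.

$4.45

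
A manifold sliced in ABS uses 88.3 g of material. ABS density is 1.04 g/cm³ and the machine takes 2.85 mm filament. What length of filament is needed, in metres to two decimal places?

Extruded volume: 88.3/1.04 = 84.9038 cm³ (84903.8 mm³).
Cross-section of 2.85 mm filament: π·(2.85/2)² = 6.3794 mm².
L = V/A = 84903.8/6.3794 = 13309.06 mm → 13.31 m.

13.31 m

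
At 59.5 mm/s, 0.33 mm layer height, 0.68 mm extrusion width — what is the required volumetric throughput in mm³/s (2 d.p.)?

Bead cross-section = 0.33 × 0.68, so 0.2244 mm².
Volumetric flow = 59.5 × 0.2244 = 13.35 mm³/s.

13.35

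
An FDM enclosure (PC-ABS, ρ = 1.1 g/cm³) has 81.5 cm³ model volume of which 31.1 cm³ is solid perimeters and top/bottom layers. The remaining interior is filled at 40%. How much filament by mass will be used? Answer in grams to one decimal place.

56.4 g

Infill region = 81.5 − 31.1, so 50.4 cm³.
Deposited infill: 0.40 × 50.4 → 20.16 cm³.
Total extruded: 31.1 + 20.16 → 51.26 cm³.
Mass = 51.26 × 1.1, so 56.386 g.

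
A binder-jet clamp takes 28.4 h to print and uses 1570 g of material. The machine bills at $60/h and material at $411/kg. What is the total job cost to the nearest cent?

$2349.27

Machine-time cost = 60 × 28.4 = $1704.00.
Material charge = 411 × 1570/1000, so $645.27.
Job cost: 1704.00 + 645.27 = $2349.27.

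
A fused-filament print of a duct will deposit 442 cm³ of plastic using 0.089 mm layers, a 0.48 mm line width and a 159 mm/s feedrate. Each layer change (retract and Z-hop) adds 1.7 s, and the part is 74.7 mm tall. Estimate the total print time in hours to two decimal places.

Line area: 0.089 × 0.48 → 0.04272 mm².
Total extruded path = 442000/0.04272 = 10346441.9 mm.
Time extruding: 10346441.9 / 159 → 65072 s.
Layer count = ceil(74.7 / 0.089) = 840.
Non-print overhead: 840 × 1.7 → 1428 s.
Total = 65072 + 1428 = 66500 s = 18.47 hours.

18.47 hours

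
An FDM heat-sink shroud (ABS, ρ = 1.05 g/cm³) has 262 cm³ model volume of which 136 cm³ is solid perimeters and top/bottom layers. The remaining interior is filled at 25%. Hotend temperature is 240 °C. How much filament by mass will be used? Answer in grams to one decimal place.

175.9 g

Interior volume = 262 − 136, so 126 cm³.
Deposited infill = 0.25 × 126, so 31.5 cm³.
Total extruded: 136 + 31.5 → 167.5 cm³.
Mass = 167.5 × 1.05 = 175.875 g.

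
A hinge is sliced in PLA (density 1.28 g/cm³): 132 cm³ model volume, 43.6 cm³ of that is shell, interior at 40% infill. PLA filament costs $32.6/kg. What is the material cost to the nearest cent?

Infill region = 132 − 43.6, so 88.4 cm³.
Infill volume = 0.40 × 88.4 = 35.36 cm³.
Total extruded: 43.6 + 35.36 → 78.96 cm³.
Mass: 78.96 × 1.28 → 101.0688 g.
At $32.6/kg: 101.0688/1000 × 32.6 = $3.29.

$3.29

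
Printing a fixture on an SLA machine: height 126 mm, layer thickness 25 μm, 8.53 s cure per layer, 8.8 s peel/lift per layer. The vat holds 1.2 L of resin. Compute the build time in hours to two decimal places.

24.26 hours

Number of layers: 126 / 0.025 → 5040 (rounded up).
Cycle time = 8.53 + 8.8 = 17.33 s.
Total = 5040 × 17.33 = 87343.2 s = 24.26 hours.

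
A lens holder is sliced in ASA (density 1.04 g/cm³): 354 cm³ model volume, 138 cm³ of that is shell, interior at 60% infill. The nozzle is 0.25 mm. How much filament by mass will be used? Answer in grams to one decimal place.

Volume inside the shell = 354 − 138 = 216 cm³.
Deposited infill = 0.60 × 216 = 129.6 cm³.
Total printed volume = 138 + 129.6 = 267.6 cm³.
Mass = 267.6 × 1.04 = 278.304 g.

278.3 g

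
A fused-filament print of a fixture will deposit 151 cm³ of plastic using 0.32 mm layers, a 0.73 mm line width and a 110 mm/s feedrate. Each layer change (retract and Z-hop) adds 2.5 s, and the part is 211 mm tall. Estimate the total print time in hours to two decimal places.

2.09 hours

Line area = 0.32 × 0.73, so 0.2336 mm².
Path length: 151000 mm³ / 0.2336 mm² → 646404.1 mm.
Print-move time: 646404.1 / 110 → 5876.4 s.
Number of layers: 211 / 0.32 → 660 (rounded up).
Z-hop total: 660 × 2.5 → 1650 s.
Total = 5876.4 + 1650 = 7526.4 s = 2.09 hours.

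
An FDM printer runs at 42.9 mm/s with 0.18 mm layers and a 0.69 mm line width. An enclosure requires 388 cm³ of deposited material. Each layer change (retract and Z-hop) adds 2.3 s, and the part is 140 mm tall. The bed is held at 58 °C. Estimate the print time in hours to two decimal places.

Line area = 0.18 × 0.69, so 0.1242 mm².
Total extruded path = 388000/0.1242 = 3123993.6 mm.
Print-move time: 3123993.6 / 42.9 → 72820.4 s.
Layer count = ceil(140 / 0.18) = 778.
Layer-change overhead = 778 × 2.3 = 1789.4 s.
Altogether 72820.4 + 1789.4 = 74609.8 s, i.e. 20.72 hours.

20.72 hours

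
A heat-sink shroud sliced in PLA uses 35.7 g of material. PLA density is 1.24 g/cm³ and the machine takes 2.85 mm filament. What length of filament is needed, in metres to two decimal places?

Extruded volume: 35.7/1.24 = 28.7903 cm³ (28790.3 mm³).
Cross-section of 2.85 mm filament: π·(2.85/2)² = 6.3794 mm².
Length = 28790.3 / 6.3794 = 4513.01 mm = 4.51 m.

4.51 m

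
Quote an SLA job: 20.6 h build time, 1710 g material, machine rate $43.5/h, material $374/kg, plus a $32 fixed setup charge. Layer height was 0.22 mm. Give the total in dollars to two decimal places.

Machine cost: 43.5 × 20.6 → $896.10.
Material cost = 374 × 1710/1000, so $639.54.
Total = 896.10 + 639.54 + 32 = $1567.64.

$1567.64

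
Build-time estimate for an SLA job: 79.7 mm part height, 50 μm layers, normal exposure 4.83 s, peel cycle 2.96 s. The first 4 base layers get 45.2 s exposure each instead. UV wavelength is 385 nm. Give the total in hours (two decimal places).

Number of layers: 79.7 / 0.05 → 1594 (rounded up).
Base layers = 4 × (45.2 + 2.96) = 192.64 s.
Normal layers: 1590 × (4.83 + 2.96) → 12386.1 s.
Total = 192.64 + 12386.1 = 12578.74 s = 3.49 hours.

3.49 hours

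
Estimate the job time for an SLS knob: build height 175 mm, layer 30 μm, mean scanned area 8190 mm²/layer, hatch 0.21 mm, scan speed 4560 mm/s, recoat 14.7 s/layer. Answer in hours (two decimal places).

Layers = ⌈175/0.03⌉ = 5834.
Hatch length per layer = 8190 / 0.21, so 39000 mm.
Scan time per layer = 39000 / 4560 = 8.5526 s.
Per-layer time = 8.5526 + 14.7 = 23.2526 s.
Total: 5834 × 23.2526 s = 135655.6684 s → 37.68 hours.

37.68 hours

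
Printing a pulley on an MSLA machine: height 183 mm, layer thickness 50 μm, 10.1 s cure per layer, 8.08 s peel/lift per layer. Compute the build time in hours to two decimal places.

Number of layers: 183 / 0.05 → 3660 (rounded up).
Per-layer time: 10.1 + 8.08 → 18.18 s.
Build time: 3660 × 18.18 s = 66538.8 s, i.e. 18.48 hours.

18.48 hours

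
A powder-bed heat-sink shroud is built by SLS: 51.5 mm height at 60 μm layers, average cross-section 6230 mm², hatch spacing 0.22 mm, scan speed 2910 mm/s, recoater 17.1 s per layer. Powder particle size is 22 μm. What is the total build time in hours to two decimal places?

Layer count = ceil(51.5 / 0.06) = 859.
Per-layer scan distance: 6230 / 0.22 → 28318.2 mm.
Scan time per layer = 28318.2 / 2910, so 9.7313 s.
Layer cycle: 9.7313 + 17.1 → 26.8313 s.
Build time = 859 × 26.8313 = 23048.0867 s = 6.40 hours.

6.40 hours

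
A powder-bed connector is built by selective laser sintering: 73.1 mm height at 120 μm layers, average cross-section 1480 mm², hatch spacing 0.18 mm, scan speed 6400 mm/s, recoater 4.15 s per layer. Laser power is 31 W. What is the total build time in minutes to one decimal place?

Layer count = ceil(73.1 / 0.12) = 610.
Per-layer scan distance = 1480 / 0.18 = 8222.2 mm.
Per-layer scan time: 8222.2 / 6400 → 1.2847 s.
Per-layer time: 1.2847 + 4.15 → 5.4347 s.
Build time = 610 × 5.4347 = 3315.167 s = 55.3 minutes.

55.3 minutes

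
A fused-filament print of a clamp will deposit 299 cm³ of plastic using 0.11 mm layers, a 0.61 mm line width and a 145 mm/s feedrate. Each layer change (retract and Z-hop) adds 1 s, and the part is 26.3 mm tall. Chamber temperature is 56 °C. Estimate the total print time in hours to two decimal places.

Extrusion cross-section = 0.11 × 0.61 = 0.0671 mm².
Path length: 299000 mm³ / 0.0671 mm² → 4456035.8 mm.
Print-move time = 4456035.8 / 145 = 30731.3 s.
Number of layers: 26.3 / 0.11 → 240 (rounded up).
Non-print overhead = 240 × 1, so 240 s.
Total = 30731.3 + 240 = 30971.3 s = 8.60 hours.

8.60 hours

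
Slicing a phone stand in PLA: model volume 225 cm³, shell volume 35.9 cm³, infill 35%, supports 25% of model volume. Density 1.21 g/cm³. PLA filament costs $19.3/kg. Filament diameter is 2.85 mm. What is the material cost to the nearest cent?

$3.70

Infill region: 225 − 35.9 → 189.1 cm³.
Infill deposited = 0.35 × 189.1 = 66.185 cm³.
Support = 0.25 × 225, so 56.25 cm³.
Total extruded = 35.9 + 66.185 + 56.25, so 158.335 cm³.
Mass = 158.335 × 1.21, so 191.58535 g.
Cost = 191.58535 g / 1000 × $19.3/kg = $3.70.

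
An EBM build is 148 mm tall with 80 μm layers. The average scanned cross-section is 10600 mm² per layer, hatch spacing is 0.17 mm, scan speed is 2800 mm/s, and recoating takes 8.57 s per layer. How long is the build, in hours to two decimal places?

15.85 hours

Number of layers: 148 / 0.08 → 1850 (rounded up).
Hatch length per layer: 10600 / 0.17 → 62352.9 mm.
Beam time per layer = 62352.9 / 2800, so 22.2689 s.
Time per layer: 22.2689 + 8.57 → 30.8389 s.
Build time = 1850 × 30.8389 = 57051.965 s = 15.85 hours.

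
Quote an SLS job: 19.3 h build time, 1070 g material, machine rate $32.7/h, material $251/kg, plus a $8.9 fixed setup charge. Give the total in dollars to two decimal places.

Machine-time cost: 32.7 × 19.3 → $631.11.
Material charge = 251 × 1070/1000, so $268.57.
Total = 631.11 + 268.57 + 8.9 = $908.58.

$908.58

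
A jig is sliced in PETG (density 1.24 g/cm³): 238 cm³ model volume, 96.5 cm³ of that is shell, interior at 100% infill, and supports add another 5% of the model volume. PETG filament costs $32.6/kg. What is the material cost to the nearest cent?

$10.10

Interior volume = 238 − 96.5, so 141.5 cm³.
Infill volume = 1.00 × 141.5, so 141.5 cm³.
Support = 0.05 × 238, so 11.9 cm³.
Deposited volume: 96.5 + 141.5 + 11.9 → 249.9 cm³.
Mass = 249.9 × 1.24, so 309.876 g.
Cost = 309.876 g / 1000 × $32.6/kg = $10.10.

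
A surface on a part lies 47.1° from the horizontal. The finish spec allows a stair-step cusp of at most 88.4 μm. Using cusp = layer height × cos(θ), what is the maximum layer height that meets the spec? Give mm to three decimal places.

0.130 mm

cos(47.1°) = 0.6807; t_max = 0.0884/0.6807 = 0.130 mm.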